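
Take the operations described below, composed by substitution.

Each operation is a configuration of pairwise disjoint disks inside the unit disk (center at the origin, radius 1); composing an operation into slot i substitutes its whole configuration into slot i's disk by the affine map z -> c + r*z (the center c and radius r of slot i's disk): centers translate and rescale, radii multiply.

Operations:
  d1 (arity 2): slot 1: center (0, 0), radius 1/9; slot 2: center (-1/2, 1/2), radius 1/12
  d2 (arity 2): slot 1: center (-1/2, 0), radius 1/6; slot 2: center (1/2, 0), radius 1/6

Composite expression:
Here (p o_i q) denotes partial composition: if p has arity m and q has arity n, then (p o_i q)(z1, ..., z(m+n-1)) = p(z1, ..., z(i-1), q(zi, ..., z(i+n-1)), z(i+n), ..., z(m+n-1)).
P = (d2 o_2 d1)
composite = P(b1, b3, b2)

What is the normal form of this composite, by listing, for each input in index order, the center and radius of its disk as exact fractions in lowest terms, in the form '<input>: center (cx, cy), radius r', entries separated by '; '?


b1: center (-1/2, 0), radius 1/6; b2: center (5/12, 1/12), radius 1/72; b3: center (1/2, 0), radius 1/54

Follow each b-input down from d2: c' goes to c + r*c', radius to r*r'.
input b1: applying the 1 nested substitution gives center (-1/2, 0), radius 1/6
input b3: applying the 2 nested substitutions gives center (1/2, 0), radius 1/54
input b2: applying the 2 nested substitutions gives center (5/12, 1/12), radius 1/72


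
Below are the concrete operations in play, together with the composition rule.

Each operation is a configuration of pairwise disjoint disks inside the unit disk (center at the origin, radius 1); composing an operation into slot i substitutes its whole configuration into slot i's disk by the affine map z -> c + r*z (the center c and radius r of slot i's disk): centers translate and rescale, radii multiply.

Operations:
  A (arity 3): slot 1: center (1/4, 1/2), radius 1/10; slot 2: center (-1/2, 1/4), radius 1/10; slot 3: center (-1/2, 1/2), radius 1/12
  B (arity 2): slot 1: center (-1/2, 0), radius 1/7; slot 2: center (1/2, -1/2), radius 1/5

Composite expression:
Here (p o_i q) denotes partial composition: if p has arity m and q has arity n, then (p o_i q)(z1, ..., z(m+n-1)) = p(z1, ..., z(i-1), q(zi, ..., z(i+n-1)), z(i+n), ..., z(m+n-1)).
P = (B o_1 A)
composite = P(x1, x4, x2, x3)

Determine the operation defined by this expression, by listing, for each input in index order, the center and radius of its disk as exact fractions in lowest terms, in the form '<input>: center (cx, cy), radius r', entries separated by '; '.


x1: center (-13/28, 1/14), radius 1/70; x2: center (-4/7, 1/14), radius 1/84; x3: center (1/2, -1/2), radius 1/5; x4: center (-4/7, 1/28), radius 1/70

Below B, radii multiply path by path; the x-disk centers shift.
tracing x1 down its 2-map path: center (-13/28, 1/14), radius 1/70
tracing x4 down its 2-map path: center (-4/7, 1/28), radius 1/70
tracing x2 down its 2-map path: center (-4/7, 1/14), radius 1/84
tracing x3 down its 1-map path: center (1/2, -1/2), radius 1/5


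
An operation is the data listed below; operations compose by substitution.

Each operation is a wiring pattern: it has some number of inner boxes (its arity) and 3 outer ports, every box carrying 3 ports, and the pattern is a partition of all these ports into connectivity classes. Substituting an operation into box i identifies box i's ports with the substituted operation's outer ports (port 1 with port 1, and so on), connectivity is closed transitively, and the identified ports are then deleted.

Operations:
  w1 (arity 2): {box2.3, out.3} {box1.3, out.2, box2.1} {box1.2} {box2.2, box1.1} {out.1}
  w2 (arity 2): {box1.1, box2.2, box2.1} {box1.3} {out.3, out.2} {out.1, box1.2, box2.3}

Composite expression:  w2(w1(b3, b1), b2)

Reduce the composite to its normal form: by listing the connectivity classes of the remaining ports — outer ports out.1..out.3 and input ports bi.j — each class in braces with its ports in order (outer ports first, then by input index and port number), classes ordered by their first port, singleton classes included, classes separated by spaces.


{out.1, b1.1, b2.3, b3.3} {out.2, out.3} {b1.2, b3.1} {b1.3} {b2.1, b2.2} {b3.2}

Two ports join when wires chain via w2-identified ports.
stage w1: inputs (b3, b1), connectivity {out.1} {out.2, b1.1, b3.3} {out.3, b1.3} {b1.2, b3.1} {b3.2}, out.j its boundary
stage w2: inputs (b3, b1, b2), connectivity {out.1, b1.1, b2.3, b3.3} {out.2, out.3} {b1.2, b3.1} {b1.3} {b2.1, b2.2} {b3.2}, out.j its boundary


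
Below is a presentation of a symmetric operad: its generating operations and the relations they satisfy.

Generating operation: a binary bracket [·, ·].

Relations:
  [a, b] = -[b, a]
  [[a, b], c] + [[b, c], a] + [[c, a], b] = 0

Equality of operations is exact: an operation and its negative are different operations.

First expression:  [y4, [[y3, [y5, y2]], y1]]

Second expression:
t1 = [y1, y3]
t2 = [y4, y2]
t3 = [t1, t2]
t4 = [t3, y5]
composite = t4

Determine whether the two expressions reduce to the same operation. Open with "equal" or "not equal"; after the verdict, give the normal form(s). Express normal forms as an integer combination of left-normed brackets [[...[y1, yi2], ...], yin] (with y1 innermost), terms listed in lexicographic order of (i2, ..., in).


not equal — first [[[[y1, y2], y5], y3], y4] - [[[[y1, y3], y2], y5], y4] + [[[[y1, y3], y5], y2], y4] - [[[[y1, y5], y2], y3], y4], second -[[[[y1, y3], y2], y4], y5] + [[[[y1, y3], y4], y2], y5]

The first expression, normalized: [[[[y1, y2], y5], y3], y4] - [[[[y1, y3], y2], y5], y4] + [[[[y1, y3], y5], y2], y4] - [[[[y1, y5], y2], y3], y4]
The second expression, normalized: -[[[[y1, y3], y2], y4], y5] + [[[[y1, y3], y4], y2], y5]
The forms do not match — not equal.


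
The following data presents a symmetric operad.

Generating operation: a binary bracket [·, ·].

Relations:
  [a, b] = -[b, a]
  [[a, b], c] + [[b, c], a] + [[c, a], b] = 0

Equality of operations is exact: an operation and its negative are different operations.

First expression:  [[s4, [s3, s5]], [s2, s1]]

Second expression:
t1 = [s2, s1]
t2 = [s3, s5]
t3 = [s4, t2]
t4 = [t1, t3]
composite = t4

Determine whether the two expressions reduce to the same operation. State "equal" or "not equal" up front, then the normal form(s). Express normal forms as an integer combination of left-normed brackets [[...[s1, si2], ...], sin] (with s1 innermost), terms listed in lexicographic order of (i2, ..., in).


not equal: they reduce to -[[[[s1, s2], s3], s5], s4] + [[[[s1, s2], s4], s3], s5] - [[[[s1, s2], s4], s5], s3] + [[[[s1, s2], s5], s3], s4] and [[[[s1, s2], s3], s5], s4] - [[[[s1, s2], s4], s3], s5] + [[[[s1, s2], s4], s5], s3] - [[[[s1, s2], s5], s3], s4]

The first expression, normalized: -[[[[s1, s2], s3], s5], s4] + [[[[s1, s2], s4], s3], s5] - [[[[s1, s2], s4], s5], s3] + [[[[s1, s2], s5], s3], s4]
The second expression, normalized: [[[[s1, s2], s3], s5], s4] - [[[[s1, s2], s4], s3], s5] + [[[[s1, s2], s4], s5], s3] - [[[[s1, s2], s5], s3], s4]
Different reductions; not equal.


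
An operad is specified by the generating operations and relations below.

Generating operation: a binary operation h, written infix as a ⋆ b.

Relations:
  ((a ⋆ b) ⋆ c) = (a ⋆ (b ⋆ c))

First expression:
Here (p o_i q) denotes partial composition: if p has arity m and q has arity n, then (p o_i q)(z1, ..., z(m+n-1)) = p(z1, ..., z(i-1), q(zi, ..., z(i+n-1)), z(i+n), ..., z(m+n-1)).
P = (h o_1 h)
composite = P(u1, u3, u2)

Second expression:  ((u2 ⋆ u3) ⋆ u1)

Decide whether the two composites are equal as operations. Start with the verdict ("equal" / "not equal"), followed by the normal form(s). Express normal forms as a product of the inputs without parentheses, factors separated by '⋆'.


The first expression, normalized: u1 ⋆ u3 ⋆ u2
The second expression, normalized: u2 ⋆ u3 ⋆ u1
No match — not equal.

not equal; the first gives u1 ⋆ u3 ⋆ u2 and the second u2 ⋆ u3 ⋆ u1


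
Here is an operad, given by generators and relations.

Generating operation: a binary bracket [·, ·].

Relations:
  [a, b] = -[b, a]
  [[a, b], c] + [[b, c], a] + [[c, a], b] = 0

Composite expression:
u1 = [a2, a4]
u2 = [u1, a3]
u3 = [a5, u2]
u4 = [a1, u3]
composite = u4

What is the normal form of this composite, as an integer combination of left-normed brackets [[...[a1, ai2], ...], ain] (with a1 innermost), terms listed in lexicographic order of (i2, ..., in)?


-[[[[a1, a2], a4], a3], a5] + [[[[a1, a3], a2], a4], a5] - [[[[a1, a3], a4], a2], a5] + [[[[a1, a4], a2], a3], a5] + [[[[a1, a5], a2], a4], a3] - [[[[a1, a5], a3], a2], a4] + [[[[a1, a5], a3], a4], a2] - [[[[a1, a5], a4], a2], a3]

Expand each bracket as ab - ba; the a1-initial words give the coefficients.
Composite bracket: [a1, [a5, [[a2, a4], a3]]]
Expanding via [a, b] = ab - ba: 16 signed words (2^4 = 16).
Only words starting with a1 matter:
  the word a1a2a4a3a5 carries sign -1 and contributes -[[[[a1, a2], a4], a3], a5]
  the word a1a3a2a4a5 carries sign +1 and contributes +[[[[a1, a3], a2], a4], a5]
  the word a1a3a4a2a5 carries sign -1 and contributes -[[[[a1, a3], a4], a2], a5]
  the word a1a4a2a3a5 carries sign +1 and contributes +[[[[a1, a4], a2], a3], a5]
  the word a1a5a2a4a3 carries sign +1 and contributes +[[[[a1, a5], a2], a4], a3]
  the word a1a5a3a2a4 carries sign -1 and contributes -[[[[a1, a5], a3], a2], a4]
  the word a1a5a3a4a2 carries sign +1 and contributes +[[[[a1, a5], a3], a4], a2]
  the word a1a5a4a2a3 carries sign -1 and contributes -[[[[a1, a5], a4], a2], a3]


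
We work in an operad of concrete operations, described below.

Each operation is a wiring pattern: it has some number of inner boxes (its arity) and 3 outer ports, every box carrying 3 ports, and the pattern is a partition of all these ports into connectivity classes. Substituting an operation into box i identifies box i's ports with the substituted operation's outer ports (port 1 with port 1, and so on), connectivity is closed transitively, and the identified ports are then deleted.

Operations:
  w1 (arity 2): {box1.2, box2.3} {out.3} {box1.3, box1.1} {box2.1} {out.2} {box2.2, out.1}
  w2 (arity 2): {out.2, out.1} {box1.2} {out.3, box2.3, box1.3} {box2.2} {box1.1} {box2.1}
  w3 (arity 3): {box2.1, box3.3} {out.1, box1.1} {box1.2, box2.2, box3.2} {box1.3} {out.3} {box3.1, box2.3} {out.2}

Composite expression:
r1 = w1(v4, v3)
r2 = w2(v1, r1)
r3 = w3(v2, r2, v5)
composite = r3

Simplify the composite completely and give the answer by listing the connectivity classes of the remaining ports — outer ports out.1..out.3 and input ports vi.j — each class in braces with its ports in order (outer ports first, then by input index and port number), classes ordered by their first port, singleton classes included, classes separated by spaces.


{out.1, v2.1} {out.2} {out.3} {v1.1} {v1.2} {v1.3, v5.1} {v2.2, v5.2, v5.3} {v2.3} {v3.1} {v3.2} {v3.3, v4.2} {v4.1, v4.3}

Reachability decides: close wires over w3-identified ports.
composing w1 on (v4, v3), with out.j its own outer ports: {out.1, v3.2} {out.2} {out.3} {v3.1} {v3.3, v4.2} {v4.1, v4.3}
composing w2 on (v1, v4, v3), with out.j its own outer ports: {out.1, out.2} {out.3, v1.3} {v1.1} {v1.2} {v3.1} {v3.2} {v3.3, v4.2} {v4.1, v4.3}
composing w3 on (v2, v1, v4, v3, v5), with out.j its own outer ports: {out.1, v2.1} {out.2} {out.3} {v1.1} {v1.2} {v1.3, v5.1} {v2.2, v5.2, v5.3} {v2.3} {v3.1} {v3.2} {v3.3, v4.2} {v4.1, v4.3}


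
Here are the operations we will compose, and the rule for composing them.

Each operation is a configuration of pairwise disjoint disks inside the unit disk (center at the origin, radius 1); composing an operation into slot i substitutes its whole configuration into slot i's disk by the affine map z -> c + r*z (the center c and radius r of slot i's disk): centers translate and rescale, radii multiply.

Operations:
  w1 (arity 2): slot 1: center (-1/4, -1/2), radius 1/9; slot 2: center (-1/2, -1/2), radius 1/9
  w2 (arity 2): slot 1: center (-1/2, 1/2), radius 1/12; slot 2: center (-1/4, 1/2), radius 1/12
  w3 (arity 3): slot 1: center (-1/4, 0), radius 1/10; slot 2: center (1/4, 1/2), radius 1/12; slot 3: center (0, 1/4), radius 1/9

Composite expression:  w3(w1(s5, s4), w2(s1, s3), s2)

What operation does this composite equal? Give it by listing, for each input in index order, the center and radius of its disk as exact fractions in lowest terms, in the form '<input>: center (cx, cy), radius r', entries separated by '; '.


s1: center (5/24, 13/24), radius 1/144; s2: center (0, 1/4), radius 1/9; s3: center (11/48, 13/24), radius 1/144; s4: center (-3/10, -1/20), radius 1/90; s5: center (-11/40, -1/20), radius 1/90

Nesting under w3 composes maps z -> c + r*z down each s-path.
s5: after 2 affine steps, its disk has center (-11/40, -1/20), radius 1/90
s4: after 2 affine steps, its disk has center (-3/10, -1/20), radius 1/90
s1: after 2 affine steps, its disk has center (5/24, 13/24), radius 1/144
s3: after 2 affine steps, its disk has center (11/48, 13/24), radius 1/144
s2: after 1 affine step, its disk has center (0, 1/4), radius 1/9


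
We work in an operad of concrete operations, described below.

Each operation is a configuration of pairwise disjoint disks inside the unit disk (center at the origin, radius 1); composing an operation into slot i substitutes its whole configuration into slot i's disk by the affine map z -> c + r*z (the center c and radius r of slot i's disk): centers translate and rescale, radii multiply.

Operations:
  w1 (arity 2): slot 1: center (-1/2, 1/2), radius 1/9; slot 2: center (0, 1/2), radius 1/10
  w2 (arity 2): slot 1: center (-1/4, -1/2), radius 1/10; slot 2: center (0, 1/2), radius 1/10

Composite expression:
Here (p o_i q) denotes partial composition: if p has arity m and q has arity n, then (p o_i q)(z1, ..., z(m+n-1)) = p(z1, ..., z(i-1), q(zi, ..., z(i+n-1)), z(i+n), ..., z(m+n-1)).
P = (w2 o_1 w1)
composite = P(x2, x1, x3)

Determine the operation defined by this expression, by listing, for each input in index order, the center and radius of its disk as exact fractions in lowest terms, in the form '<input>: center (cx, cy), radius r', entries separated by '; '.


x1: center (-1/4, -9/20), radius 1/100; x2: center (-3/10, -9/20), radius 1/90; x3: center (0, 1/2), radius 1/10

Nesting under w2 composes maps z -> c + r*z down each x-path.
x2: after 2 affine steps, its disk has center (-3/10, -9/20), radius 1/90
x1: after 2 affine steps, its disk has center (-1/4, -9/20), radius 1/100
x3: after 1 affine step, its disk has center (0, 1/2), radius 1/10


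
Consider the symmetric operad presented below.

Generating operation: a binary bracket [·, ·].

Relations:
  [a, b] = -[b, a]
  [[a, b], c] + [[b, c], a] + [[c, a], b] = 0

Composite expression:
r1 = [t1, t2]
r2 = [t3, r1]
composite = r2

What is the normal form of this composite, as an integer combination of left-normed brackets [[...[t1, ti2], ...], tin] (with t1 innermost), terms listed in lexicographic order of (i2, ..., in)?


-[[t1, t2], t3]

A multilinear Lie element is pinned by t1-initial words (t1 innermost).
Composite bracket: [t3, [t1, t2]]
Expanding via [a, b] = ab - ba: 4 signed words (2^2 = 4).
Only words starting with t1 matter:
  the word t1t2t3 carries sign -1 and contributes -[[t1, t2], t3]


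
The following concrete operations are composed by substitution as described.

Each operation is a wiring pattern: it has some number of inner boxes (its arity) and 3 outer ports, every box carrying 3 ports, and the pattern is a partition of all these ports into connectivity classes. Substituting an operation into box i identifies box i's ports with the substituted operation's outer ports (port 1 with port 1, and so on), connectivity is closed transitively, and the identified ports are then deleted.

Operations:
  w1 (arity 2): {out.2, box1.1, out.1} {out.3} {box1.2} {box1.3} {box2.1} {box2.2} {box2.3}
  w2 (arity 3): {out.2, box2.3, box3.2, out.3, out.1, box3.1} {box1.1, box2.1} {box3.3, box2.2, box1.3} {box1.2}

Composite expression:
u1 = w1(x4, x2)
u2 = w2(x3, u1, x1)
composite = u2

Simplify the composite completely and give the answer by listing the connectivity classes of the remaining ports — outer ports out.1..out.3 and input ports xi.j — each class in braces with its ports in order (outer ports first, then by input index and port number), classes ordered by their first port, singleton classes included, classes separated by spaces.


Connectivity passes through glued w2-boundaries; trace each wire chain.
through w1, on inputs (x4, x2): {out.1, out.2, x4.1} {out.3} {x2.1} {x2.2} {x2.3} {x4.2} {x4.3} (out.j = stage outer ports)
through w2, on inputs (x3, x4, x2, x1): {out.1, out.2, out.3, x1.1, x1.2} {x1.3, x3.1, x3.3, x4.1} {x2.1} {x2.2} {x2.3} {x3.2} {x4.2} {x4.3} (out.j = stage outer ports)

{out.1, out.2, out.3, x1.1, x1.2} {x1.3, x3.1, x3.3, x4.1} {x2.1} {x2.2} {x2.3} {x3.2} {x4.2} {x4.3}


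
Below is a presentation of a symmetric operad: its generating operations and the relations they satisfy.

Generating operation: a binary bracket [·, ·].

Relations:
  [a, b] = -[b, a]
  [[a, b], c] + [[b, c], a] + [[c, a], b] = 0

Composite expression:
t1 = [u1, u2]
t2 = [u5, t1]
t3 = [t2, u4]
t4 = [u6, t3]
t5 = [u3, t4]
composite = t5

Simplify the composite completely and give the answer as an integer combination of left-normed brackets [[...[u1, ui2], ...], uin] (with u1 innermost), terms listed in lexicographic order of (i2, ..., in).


-[[[[[u1, u2], u5], u4], u6], u3]


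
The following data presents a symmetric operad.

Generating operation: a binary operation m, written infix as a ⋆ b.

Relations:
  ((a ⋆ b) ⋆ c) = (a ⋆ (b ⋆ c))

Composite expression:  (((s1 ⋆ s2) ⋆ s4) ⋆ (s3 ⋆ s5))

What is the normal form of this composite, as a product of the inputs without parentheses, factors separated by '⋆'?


s1 ⋆ s2 ⋆ s4 ⋆ s3 ⋆ s5

Associativity of m dissolves the nesting; only the s-input order survives.
(s1 ⋆ s2) reduces to s1 ⋆ s2
((s1 ⋆ s2) ⋆ s4) reduces to s1 ⋆ s2 ⋆ s4
(s3 ⋆ s5) reduces to s3 ⋆ s5
(((s1 ⋆ s2) ⋆ s4) ⋆ (s3 ⋆ s5)) reduces to s1 ⋆ s2 ⋆ s4 ⋆ s3 ⋆ s5


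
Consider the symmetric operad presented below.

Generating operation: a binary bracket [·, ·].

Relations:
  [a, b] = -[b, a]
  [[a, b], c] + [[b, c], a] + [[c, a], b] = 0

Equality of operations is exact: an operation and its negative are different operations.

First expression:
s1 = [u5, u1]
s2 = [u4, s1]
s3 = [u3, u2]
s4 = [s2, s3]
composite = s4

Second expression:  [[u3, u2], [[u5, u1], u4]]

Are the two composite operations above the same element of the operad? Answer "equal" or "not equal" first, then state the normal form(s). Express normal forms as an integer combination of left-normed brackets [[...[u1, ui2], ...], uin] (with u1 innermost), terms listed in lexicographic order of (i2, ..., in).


equal — both sides give -[[[[u1, u5], u4], u2], u3] + [[[[u1, u5], u4], u3], u2]

The first expression reduces to -[[[[u1, u5], u4], u2], u3] + [[[[u1, u5], u4], u3], u2]
The second expression reduces to -[[[[u1, u5], u4], u2], u3] + [[[[u1, u5], u4], u3], u2]
The forms coincide; equal.


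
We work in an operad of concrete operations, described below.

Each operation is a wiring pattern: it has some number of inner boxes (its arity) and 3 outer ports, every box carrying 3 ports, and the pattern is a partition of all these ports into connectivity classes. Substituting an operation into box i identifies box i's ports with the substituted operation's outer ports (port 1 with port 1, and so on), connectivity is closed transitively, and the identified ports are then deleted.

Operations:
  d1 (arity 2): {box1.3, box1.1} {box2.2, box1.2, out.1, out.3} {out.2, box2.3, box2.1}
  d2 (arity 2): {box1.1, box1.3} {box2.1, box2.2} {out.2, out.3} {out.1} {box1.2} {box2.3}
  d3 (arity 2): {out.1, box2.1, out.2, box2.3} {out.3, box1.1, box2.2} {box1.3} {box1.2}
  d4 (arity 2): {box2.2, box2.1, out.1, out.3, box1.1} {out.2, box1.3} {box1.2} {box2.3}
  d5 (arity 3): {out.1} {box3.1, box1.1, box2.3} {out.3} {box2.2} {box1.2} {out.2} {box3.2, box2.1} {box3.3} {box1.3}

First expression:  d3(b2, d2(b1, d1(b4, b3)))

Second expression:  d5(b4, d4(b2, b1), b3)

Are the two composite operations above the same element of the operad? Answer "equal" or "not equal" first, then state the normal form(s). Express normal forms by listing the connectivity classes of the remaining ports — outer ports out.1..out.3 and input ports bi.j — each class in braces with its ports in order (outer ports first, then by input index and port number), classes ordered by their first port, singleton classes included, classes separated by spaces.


not equal; first: {out.1, out.2, out.3, b2.1} {b1.1, b1.3} {b1.2} {b2.2} {b2.3} {b3.1, b3.2, b3.3, b4.2} {b4.1, b4.3}; second: {out.1} {out.2} {out.3} {b1.1, b1.2, b2.1, b3.1, b3.2, b4.1} {b1.3} {b2.2} {b2.3} {b3.3} {b4.2} {b4.3}

Reducing the first expression gives {out.1, out.2, out.3, b2.1} {b1.1, b1.3} {b1.2} {b2.2} {b2.3} {b3.1, b3.2, b3.3, b4.2} {b4.1, b4.3}
Reducing the second expression gives {out.1} {out.2} {out.3} {b1.1, b1.2, b2.1, b3.1, b3.2, b4.1} {b1.3} {b2.2} {b2.3} {b3.3} {b4.2} {b4.3}
Different reductions; not equal.


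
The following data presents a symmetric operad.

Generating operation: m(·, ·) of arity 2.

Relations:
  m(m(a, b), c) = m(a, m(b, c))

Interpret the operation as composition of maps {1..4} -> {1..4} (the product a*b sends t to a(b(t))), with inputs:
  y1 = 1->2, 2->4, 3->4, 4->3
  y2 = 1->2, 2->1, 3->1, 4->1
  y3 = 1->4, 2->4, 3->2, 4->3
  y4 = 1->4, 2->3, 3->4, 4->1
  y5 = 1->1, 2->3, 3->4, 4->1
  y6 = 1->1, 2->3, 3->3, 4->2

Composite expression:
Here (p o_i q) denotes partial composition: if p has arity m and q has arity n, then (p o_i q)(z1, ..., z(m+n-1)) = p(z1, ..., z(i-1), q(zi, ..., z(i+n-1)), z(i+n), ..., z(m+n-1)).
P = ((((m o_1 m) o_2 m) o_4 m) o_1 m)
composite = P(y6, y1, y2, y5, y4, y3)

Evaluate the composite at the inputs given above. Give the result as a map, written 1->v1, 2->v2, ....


1->2, 2->2, 3->3, 4->2


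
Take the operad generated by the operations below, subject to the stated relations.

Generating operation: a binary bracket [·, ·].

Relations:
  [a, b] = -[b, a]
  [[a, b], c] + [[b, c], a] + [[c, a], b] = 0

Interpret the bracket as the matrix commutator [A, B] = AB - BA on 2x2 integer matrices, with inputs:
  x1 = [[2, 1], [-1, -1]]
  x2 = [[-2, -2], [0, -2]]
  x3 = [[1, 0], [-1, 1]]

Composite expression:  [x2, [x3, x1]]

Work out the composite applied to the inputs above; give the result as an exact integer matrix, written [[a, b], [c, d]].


[x3, x1] = [[1, 0], [-3, -1]]
[x2, [x3, x1]] = [[6, 4], [0, -6]]

[[6, 4], [0, -6]]


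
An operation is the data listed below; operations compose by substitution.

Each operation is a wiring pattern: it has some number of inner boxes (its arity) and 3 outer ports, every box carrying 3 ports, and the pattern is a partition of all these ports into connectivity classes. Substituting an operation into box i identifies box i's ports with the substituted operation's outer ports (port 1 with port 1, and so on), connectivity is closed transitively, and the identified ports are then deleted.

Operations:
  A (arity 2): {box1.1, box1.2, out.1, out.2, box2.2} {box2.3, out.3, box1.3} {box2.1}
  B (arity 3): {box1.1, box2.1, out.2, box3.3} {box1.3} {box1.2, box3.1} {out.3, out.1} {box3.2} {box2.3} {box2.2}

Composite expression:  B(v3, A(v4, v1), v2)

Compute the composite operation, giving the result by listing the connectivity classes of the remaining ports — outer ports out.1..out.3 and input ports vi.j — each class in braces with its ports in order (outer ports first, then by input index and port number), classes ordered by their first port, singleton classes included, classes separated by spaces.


Reachability decides: close wires over B-identified ports.
A over (v4, v1) gives {out.1, out.2, v1.2, v4.1, v4.2} {out.3, v1.3, v4.3} {v1.1}, out.j being that stage's outer ports
B over (v3, v4, v1, v2) gives {out.1, out.3} {out.2, v1.2, v2.3, v3.1, v4.1, v4.2} {v1.1} {v1.3, v4.3} {v2.1, v3.2} {v2.2} {v3.3}, out.j being that stage's outer ports

{out.1, out.3} {out.2, v1.2, v2.3, v3.1, v4.1, v4.2} {v1.1} {v1.3, v4.3} {v2.1, v3.2} {v2.2} {v3.3}


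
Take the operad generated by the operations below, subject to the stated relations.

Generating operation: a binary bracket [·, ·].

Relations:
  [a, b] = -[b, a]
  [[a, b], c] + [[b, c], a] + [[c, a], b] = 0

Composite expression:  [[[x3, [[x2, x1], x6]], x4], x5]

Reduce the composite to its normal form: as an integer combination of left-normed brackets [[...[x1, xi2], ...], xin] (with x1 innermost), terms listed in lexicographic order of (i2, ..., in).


Antisymmetry and Jacobi reduce to x1-anchored left-normed brackets.
Composite bracket: [[[x3, [[x2, x1], x6]], x4], x5]
Each bracket splits as ab - ba, giving 32 signed words (2^5 = 32).
Collect the words opening with x1:
  the word x1x2x6x3x4x5 carries sign +1 and contributes +[[[[[x1, x2], x6], x3], x4], x5]

[[[[[x1, x2], x6], x3], x4], x5]


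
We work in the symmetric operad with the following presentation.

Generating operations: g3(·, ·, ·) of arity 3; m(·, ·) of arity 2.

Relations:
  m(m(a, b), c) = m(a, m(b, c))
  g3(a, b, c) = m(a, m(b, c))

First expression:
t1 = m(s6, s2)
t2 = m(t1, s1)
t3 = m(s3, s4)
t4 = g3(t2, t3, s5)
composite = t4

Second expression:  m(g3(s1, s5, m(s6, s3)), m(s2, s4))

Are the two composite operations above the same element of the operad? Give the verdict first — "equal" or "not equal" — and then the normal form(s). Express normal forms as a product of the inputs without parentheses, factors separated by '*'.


not equal; the first gives s6 * s2 * s1 * s3 * s4 * s5 and the second s1 * s5 * s6 * s3 * s2 * s4

Normal form of the first expression: s6 * s2 * s1 * s3 * s4 * s5
Normal form of the second expression: s1 * s5 * s6 * s3 * s2 * s4
They disagree, so not equal.


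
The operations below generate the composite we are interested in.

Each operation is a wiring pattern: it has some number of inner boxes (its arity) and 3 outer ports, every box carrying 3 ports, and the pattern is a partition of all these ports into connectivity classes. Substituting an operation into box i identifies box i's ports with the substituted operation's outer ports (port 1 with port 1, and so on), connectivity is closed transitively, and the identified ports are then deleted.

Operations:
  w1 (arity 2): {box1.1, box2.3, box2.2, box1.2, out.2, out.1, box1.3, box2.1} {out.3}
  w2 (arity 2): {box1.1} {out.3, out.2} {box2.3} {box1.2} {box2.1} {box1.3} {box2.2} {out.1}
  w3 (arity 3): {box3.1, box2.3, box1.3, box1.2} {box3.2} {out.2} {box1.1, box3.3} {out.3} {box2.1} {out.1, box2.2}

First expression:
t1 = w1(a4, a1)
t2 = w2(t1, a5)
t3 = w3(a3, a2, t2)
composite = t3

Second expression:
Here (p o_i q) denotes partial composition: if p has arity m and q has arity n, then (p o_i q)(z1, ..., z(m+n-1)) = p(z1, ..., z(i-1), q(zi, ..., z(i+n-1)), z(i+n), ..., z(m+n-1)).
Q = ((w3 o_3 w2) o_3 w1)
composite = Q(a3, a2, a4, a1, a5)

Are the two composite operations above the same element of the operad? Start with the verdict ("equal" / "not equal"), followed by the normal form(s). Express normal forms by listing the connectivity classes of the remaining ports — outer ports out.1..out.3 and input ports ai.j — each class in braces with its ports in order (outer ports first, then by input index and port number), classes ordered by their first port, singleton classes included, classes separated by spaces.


equal: each reduces to {out.1, a2.2} {out.2} {out.3} {a1.1, a1.2, a1.3, a4.1, a4.2, a4.3} {a2.1} {a2.3, a3.2, a3.3} {a3.1} {a5.1} {a5.2} {a5.3}

The first composite normalizes to {out.1, a2.2} {out.2} {out.3} {a1.1, a1.2, a1.3, a4.1, a4.2, a4.3} {a2.1} {a2.3, a3.2, a3.3} {a3.1} {a5.1} {a5.2} {a5.3}
The second composite normalizes to {out.1, a2.2} {out.2} {out.3} {a1.1, a1.2, a1.3, a4.1, a4.2, a4.3} {a2.1} {a2.3, a3.2, a3.3} {a3.1} {a5.1} {a5.2} {a5.3}
Both agree, so they are equal.


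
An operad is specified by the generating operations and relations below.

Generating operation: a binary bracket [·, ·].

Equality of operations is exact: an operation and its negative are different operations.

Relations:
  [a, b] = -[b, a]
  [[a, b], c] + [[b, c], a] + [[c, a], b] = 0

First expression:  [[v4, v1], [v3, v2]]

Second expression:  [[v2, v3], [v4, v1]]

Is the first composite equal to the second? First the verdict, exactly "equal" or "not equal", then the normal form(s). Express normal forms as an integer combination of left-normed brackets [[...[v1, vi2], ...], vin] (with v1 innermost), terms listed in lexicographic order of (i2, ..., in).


equal; the common form is [[[v1, v4], v2], v3] - [[[v1, v4], v3], v2]

In normal form, the first expression is [[[v1, v4], v2], v3] - [[[v1, v4], v3], v2]
In normal form, the second expression is [[[v1, v4], v2], v3] - [[[v1, v4], v3], v2]
Identical normal forms: equal.


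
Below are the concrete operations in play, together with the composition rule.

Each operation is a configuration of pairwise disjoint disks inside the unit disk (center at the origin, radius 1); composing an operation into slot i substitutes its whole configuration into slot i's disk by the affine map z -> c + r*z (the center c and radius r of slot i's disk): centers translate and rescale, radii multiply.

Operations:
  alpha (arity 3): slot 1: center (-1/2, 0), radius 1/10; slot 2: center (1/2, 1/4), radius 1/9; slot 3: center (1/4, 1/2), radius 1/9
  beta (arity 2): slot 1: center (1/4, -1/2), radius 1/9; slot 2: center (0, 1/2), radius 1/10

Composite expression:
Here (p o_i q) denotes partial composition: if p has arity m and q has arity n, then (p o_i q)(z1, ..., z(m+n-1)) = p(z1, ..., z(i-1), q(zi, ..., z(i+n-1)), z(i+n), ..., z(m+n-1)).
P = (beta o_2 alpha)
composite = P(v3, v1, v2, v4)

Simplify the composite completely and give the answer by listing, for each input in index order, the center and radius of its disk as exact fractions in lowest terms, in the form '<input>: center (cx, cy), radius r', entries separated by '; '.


Follow each v-input down from beta: c' goes to c + r*c', radius to r*r'.
v3: after 1 affine step, its disk has center (1/4, -1/2), radius 1/9
v1: after 2 affine steps, its disk has center (-1/20, 1/2), radius 1/100
v2: after 2 affine steps, its disk has center (1/20, 21/40), radius 1/90
v4: after 2 affine steps, its disk has center (1/40, 11/20), radius 1/90

v1: center (-1/20, 1/2), radius 1/100; v2: center (1/20, 21/40), radius 1/90; v3: center (1/4, -1/2), radius 1/9; v4: center (1/40, 11/20), radius 1/90


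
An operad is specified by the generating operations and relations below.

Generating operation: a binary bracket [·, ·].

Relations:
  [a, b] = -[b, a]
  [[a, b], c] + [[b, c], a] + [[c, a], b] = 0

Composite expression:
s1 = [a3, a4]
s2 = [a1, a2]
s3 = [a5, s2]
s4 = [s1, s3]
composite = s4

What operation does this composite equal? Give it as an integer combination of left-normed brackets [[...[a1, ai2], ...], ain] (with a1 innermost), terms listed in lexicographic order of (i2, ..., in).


[[[[a1, a2], a5], a3], a4] - [[[[a1, a2], a5], a4], a3]

A multilinear Lie element is pinned by a1-initial words (a1 innermost).
Composite bracket: [[a3, a4], [a5, [a1, a2]]]
Applying ab - ba throughout gives 16 signed words (2^4 = 16).
The a1-initial words carry the normal form:
  sign of a1a2a5a3a4 is +1, so it contributes +[[[[a1, a2], a5], a3], a4]
  sign of a1a2a5a4a3 is -1, so it contributes -[[[[a1, a2], a5], a4], a3]


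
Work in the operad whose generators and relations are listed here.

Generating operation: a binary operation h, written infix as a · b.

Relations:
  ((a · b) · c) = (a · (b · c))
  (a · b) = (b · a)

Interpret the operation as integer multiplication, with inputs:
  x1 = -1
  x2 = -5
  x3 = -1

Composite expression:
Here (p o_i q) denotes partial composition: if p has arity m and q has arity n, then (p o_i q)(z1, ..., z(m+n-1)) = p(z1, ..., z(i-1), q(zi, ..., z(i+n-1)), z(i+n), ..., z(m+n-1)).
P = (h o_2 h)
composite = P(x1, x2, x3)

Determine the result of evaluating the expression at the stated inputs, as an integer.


-5


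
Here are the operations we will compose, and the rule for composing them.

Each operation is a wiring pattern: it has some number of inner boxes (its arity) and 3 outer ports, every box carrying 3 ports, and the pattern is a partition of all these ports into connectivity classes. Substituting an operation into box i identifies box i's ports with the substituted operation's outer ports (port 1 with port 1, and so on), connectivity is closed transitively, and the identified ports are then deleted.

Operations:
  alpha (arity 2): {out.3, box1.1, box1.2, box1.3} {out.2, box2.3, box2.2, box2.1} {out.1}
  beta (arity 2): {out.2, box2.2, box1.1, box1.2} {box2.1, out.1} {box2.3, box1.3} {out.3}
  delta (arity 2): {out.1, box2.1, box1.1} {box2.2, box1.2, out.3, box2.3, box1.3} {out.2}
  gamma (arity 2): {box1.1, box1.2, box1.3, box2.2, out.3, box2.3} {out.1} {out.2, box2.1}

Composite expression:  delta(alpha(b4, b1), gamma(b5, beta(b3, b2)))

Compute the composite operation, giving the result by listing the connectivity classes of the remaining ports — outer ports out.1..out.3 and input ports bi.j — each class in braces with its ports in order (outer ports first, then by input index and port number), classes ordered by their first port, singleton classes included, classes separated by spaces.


{out.1} {out.2} {out.3, b1.1, b1.2, b1.3, b2.1, b2.2, b3.1, b3.2, b4.1, b4.2, b4.3, b5.1, b5.2, b5.3} {b2.3, b3.3}


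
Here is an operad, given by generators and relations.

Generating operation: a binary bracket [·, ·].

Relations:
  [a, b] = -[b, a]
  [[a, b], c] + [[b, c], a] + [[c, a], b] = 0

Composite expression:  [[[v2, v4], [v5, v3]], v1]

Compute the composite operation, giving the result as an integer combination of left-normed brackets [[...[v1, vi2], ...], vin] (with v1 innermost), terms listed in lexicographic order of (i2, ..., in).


[[[[v1, v2], v4], v3], v5] - [[[[v1, v2], v4], v5], v3] - [[[[v1, v3], v5], v2], v4] + [[[[v1, v3], v5], v4], v2] - [[[[v1, v4], v2], v3], v5] + [[[[v1, v4], v2], v5], v3] + [[[[v1, v5], v3], v2], v4] - [[[[v1, v5], v3], v4], v2]

Skip Jacobi rewriting: expand, keep v1-initial words, read off terms.
Composite bracket: [[[v2, v4], [v5, v3]], v1]
The bracket unfolds into 16 signed words via [a, b] = ab - ba (2^4 = 16).
Coefficients come from the v1-initial words:
  v1v2v4v3v5 (sign +1) contributes +[[[[v1, v2], v4], v3], v5]
  v1v2v4v5v3 (sign -1) contributes -[[[[v1, v2], v4], v5], v3]
  v1v3v5v2v4 (sign -1) contributes -[[[[v1, v3], v5], v2], v4]
  v1v3v5v4v2 (sign +1) contributes +[[[[v1, v3], v5], v4], v2]
  v1v4v2v3v5 (sign -1) contributes -[[[[v1, v4], v2], v3], v5]
  v1v4v2v5v3 (sign +1) contributes +[[[[v1, v4], v2], v5], v3]
  v1v5v3v2v4 (sign +1) contributes +[[[[v1, v5], v3], v2], v4]
  v1v5v3v4v2 (sign -1) contributes -[[[[v1, v5], v3], v4], v2]


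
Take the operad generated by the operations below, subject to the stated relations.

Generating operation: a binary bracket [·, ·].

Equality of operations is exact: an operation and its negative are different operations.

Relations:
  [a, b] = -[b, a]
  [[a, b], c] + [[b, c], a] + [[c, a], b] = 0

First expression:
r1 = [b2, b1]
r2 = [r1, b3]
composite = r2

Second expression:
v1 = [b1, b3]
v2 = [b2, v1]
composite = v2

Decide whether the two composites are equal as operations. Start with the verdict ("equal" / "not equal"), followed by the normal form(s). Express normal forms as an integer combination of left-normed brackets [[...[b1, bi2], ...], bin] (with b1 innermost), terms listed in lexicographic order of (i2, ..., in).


not equal — first -[[b1, b2], b3], second -[[b1, b3], b2]


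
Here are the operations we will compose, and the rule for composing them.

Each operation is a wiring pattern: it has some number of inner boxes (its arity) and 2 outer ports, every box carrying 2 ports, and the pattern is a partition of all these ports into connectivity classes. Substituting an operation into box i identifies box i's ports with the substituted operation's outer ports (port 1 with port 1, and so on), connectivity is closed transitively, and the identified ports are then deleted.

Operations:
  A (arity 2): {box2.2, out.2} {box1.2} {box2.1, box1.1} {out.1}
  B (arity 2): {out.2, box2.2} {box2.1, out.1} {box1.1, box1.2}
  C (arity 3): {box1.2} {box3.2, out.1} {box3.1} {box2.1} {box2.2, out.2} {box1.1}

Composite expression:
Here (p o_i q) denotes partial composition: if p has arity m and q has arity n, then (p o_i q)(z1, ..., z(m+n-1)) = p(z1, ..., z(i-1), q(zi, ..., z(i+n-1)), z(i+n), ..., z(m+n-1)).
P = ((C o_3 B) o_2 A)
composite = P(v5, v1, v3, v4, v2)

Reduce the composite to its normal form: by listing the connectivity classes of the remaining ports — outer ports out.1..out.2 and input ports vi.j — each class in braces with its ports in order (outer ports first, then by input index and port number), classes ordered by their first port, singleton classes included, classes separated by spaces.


{out.1, v2.2} {out.2, v3.2} {v1.1, v3.1} {v1.2} {v2.1} {v4.1, v4.2} {v5.1} {v5.2}

Two ports join when wires chain via C-identified ports.
stage A: inputs (v1, v3), connectivity {out.1} {out.2, v3.2} {v1.1, v3.1} {v1.2}, out.j its boundary
stage B: inputs (v4, v2), connectivity {out.1, v2.1} {out.2, v2.2} {v4.1, v4.2}, out.j its boundary
stage C: inputs (v5, v1, v3, v4, v2), connectivity {out.1, v2.2} {out.2, v3.2} {v1.1, v3.1} {v1.2} {v2.1} {v4.1, v4.2} {v5.1} {v5.2}, out.j its boundary


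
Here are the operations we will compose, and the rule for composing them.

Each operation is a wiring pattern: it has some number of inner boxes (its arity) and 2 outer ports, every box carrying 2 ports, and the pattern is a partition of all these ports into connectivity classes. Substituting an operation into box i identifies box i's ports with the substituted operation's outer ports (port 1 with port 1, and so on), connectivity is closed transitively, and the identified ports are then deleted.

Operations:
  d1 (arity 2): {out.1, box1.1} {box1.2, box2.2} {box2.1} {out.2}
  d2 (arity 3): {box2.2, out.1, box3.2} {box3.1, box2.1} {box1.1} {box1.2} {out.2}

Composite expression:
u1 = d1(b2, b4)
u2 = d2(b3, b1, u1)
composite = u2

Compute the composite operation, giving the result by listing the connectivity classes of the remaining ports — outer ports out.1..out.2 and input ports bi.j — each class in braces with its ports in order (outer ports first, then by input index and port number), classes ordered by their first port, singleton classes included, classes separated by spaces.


{out.1, b1.2} {out.2} {b1.1, b2.1} {b2.2, b4.2} {b3.1} {b3.2} {b4.1}

Connectivity passes through glued d2-boundaries; trace each wire chain.
composing d1 on (b2, b4), with out.j its own outer ports: {out.1, b2.1} {out.2} {b2.2, b4.2} {b4.1}
composing d2 on (b3, b1, b2, b4), with out.j its own outer ports: {out.1, b1.2} {out.2} {b1.1, b2.1} {b2.2, b4.2} {b3.1} {b3.2} {b4.1}


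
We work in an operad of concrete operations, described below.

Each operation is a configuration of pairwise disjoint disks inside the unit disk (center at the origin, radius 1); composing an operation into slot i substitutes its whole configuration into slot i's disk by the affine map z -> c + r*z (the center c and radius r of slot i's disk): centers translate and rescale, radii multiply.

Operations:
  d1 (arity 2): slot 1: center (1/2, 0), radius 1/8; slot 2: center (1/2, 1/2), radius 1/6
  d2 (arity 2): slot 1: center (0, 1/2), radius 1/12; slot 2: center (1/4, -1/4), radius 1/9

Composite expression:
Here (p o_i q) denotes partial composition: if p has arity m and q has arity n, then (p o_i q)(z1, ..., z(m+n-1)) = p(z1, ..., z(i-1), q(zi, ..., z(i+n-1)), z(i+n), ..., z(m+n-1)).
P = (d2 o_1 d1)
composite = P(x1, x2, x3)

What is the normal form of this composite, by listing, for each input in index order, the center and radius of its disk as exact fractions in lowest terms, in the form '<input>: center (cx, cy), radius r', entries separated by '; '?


x1: center (1/24, 1/2), radius 1/96; x2: center (1/24, 13/24), radius 1/72; x3: center (1/4, -1/4), radius 1/9

Follow each x-input down from d2: c' goes to c + r*c', radius to r*r'.
input x1: applying the 2 nested substitutions gives center (1/24, 1/2), radius 1/96
input x2: applying the 2 nested substitutions gives center (1/24, 13/24), radius 1/72
input x3: applying the 1 nested substitution gives center (1/4, -1/4), radius 1/9
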